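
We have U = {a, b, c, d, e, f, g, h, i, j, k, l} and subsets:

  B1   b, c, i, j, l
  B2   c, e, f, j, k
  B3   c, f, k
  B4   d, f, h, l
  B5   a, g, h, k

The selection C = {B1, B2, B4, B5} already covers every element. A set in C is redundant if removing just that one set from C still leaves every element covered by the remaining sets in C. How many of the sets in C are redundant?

Drop B1: b, i uncovered — not redundant.
Drop B2: e uncovered — not redundant.
Drop B4: d uncovered — not redundant.
Drop B5: a, g uncovered — not redundant.
None of the sets in C is redundant.

0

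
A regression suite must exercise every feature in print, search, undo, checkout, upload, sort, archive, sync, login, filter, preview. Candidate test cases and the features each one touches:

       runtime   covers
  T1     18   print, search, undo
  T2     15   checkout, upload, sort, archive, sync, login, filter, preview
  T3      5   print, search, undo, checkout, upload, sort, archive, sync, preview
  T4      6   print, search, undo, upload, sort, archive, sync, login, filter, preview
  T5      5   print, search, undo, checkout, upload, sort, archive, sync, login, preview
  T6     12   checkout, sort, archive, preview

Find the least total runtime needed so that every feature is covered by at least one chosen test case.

11

T3, T4 cover every feature at runtime 5 + 6 = 11.
Any cover uses at least 2 test cases; among all covering selections none totals below 11.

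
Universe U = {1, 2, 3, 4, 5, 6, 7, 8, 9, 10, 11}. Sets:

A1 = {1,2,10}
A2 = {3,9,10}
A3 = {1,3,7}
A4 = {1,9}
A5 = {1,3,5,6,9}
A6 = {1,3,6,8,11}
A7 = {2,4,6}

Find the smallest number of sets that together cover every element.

A1, A3, A5, A6, A7 together cover {1, 2, 3, 4, 5, 6, 7, 8, 9, 10, 11} — every element.
No 4 of the 7 sets cover everything (all 35 size-4 selections fall short), so 5 is minimum.

5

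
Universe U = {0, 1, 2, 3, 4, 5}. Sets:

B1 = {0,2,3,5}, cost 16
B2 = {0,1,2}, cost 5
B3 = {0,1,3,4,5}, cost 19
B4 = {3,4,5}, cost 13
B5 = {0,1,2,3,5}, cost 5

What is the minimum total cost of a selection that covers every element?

B2, B4 cover every element at cost 5 + 13 = 18.
Any cover uses at least 2 sets; among all covering selections none totals below 18.

18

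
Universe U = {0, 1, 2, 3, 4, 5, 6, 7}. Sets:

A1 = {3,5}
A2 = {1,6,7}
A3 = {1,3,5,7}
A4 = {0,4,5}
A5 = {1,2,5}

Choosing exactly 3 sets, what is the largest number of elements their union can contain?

Choosing A1, A2, A4 covers {0, 1, 3, 4, 5, 6, 7} — 7 elements.
No choice of 3 sets does better; here 2 is left uncovered.

7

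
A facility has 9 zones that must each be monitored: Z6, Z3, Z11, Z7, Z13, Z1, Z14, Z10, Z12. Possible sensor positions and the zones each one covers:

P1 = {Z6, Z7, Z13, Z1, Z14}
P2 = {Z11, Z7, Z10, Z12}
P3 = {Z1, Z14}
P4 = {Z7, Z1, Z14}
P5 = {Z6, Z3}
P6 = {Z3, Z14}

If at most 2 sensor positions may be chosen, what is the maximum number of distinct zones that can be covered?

8

Choosing P1, P2 covers {Z6, Z11, Z7, Z13, Z1, Z14, Z10, Z12} — 8 zones.
No choice of 2 sensor positions does better; here Z3 is left uncovered.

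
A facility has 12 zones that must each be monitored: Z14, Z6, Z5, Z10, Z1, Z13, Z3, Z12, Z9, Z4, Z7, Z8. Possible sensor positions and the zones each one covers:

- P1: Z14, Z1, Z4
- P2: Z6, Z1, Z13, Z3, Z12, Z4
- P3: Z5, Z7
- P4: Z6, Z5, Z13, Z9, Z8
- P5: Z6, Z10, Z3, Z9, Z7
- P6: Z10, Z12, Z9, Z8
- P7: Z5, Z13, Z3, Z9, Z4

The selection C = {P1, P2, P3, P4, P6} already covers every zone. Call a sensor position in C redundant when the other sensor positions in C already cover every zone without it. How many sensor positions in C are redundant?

Drop P1: Z14 uncovered — not redundant.
Drop P2: Z3 uncovered — not redundant.
Drop P3: Z7 uncovered — not redundant.
Drop P4: the rest still cover every zone — redundant.
Drop P6: Z10 uncovered — not redundant.
1 redundant: P4.

1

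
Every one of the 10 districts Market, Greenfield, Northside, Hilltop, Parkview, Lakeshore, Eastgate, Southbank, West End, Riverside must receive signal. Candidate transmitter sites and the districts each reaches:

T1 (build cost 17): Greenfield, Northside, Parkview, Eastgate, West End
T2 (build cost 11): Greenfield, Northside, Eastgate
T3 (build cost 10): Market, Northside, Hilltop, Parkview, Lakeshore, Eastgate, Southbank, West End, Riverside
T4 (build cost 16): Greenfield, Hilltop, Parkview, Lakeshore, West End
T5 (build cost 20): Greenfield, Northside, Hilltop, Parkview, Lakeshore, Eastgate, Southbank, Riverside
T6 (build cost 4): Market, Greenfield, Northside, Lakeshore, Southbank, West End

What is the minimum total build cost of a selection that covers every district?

14

T3, T6 cover every district at build cost 10 + 4 = 14.
Any cover uses at least 2 transmitter sites; among all covering selections none totals below 14.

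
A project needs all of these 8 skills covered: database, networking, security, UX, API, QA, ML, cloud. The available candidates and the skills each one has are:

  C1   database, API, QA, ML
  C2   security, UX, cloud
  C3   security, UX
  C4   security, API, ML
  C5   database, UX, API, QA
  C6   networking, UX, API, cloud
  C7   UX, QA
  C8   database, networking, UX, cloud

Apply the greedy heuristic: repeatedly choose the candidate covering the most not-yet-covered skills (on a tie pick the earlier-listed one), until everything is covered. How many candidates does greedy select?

3

Pick 1: C1 covers 4 new skills (database, API, QA, ML).
Pick 2: C2 covers 3 new skills (security, UX, cloud).
Pick 3: C6 covers 1 new skills (networking).
Greedy uses 3 candidates.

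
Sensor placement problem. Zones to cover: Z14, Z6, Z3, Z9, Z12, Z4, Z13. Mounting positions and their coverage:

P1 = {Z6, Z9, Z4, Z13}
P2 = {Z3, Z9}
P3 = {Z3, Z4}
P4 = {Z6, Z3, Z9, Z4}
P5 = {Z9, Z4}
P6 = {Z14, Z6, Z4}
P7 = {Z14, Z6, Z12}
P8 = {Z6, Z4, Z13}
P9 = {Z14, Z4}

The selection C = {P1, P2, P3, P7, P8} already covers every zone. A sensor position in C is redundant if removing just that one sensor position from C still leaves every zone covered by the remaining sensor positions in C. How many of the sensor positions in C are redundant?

Drop P1: the rest still cover every zone — redundant.
Drop P2: the rest still cover every zone — redundant.
Drop P3: the rest still cover every zone — redundant.
Drop P7: Z14, Z12 uncovered — not redundant.
Drop P8: the rest still cover every zone — redundant.
4 redundant: P1, P2, P3, P8.

4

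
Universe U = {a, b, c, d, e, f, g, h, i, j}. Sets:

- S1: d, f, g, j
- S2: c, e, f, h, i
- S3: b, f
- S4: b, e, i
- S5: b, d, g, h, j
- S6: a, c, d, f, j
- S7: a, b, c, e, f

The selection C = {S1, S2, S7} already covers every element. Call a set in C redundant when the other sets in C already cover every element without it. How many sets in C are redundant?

Drop S1: d, g, j uncovered — not redundant.
Drop S2: h, i uncovered — not redundant.
Drop S7: a, b uncovered — not redundant.
None of the sets in C is redundant.

0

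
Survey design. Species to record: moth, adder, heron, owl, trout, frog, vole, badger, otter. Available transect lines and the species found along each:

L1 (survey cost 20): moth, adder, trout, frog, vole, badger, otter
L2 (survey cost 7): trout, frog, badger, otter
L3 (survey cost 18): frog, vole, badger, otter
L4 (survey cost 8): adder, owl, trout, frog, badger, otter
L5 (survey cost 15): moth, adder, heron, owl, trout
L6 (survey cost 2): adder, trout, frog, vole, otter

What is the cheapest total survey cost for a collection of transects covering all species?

24

L2, L5, L6 cover every species at survey cost 7 + 15 + 2 = 24.
Any cover uses at least 2 transects; among all covering selections none totals below 24.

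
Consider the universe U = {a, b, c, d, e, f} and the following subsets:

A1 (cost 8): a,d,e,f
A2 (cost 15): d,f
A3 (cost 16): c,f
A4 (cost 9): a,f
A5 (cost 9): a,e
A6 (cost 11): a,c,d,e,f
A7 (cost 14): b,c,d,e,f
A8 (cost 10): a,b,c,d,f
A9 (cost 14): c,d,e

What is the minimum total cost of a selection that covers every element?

18

A1, A8 cover every element at cost 8 + 10 = 18.
Any cover uses at least 2 sets; among all covering selections none totals below 18.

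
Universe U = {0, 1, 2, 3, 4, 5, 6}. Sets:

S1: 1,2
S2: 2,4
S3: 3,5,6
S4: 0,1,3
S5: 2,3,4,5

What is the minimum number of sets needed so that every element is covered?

3

S2, S3, S4 together cover {0, 1, 2, 3, 4, 5, 6} — every element.
No 2 of the 5 sets cover everything (all 10 pairs fall short), so 3 is minimum.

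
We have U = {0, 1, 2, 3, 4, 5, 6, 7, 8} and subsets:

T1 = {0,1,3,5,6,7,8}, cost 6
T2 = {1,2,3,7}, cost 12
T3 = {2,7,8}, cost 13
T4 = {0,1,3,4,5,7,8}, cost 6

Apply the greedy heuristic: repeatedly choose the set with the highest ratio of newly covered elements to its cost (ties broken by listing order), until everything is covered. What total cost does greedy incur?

Pick 1: T1 adds 7 new (0, 1, 3, 5, 6, 7, 8) at cost 6 (ratio 7/6).
Pick 2: T4 adds 1 new (4) at cost 6 (ratio 1/6).
Pick 3: T2 adds 1 new (2) at cost 12 (ratio 1/12).
Greedy total cost: 6 + 6 + 12 = 24.

24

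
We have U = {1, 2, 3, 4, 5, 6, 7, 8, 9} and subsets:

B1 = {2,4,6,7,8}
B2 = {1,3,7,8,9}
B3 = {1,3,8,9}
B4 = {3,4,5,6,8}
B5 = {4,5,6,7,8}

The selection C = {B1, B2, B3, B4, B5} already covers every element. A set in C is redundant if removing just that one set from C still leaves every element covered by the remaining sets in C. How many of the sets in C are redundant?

Drop B1: 2 uncovered — not redundant.
Drop B2: the rest still cover every element — redundant.
Drop B3: the rest still cover every element — redundant.
Drop B4: the rest still cover every element — redundant.
Drop B5: the rest still cover every element — redundant.
4 redundant: B2, B3, B4, B5.

4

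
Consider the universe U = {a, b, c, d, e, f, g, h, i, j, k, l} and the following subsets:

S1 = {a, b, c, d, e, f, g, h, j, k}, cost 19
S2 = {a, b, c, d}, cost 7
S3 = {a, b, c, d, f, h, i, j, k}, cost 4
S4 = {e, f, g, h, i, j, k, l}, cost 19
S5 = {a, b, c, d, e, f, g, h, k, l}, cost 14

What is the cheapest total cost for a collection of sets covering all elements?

S3, S5 cover every element at cost 4 + 14 = 18.
Any cover uses at least 2 sets; among all covering selections none totals below 18.

18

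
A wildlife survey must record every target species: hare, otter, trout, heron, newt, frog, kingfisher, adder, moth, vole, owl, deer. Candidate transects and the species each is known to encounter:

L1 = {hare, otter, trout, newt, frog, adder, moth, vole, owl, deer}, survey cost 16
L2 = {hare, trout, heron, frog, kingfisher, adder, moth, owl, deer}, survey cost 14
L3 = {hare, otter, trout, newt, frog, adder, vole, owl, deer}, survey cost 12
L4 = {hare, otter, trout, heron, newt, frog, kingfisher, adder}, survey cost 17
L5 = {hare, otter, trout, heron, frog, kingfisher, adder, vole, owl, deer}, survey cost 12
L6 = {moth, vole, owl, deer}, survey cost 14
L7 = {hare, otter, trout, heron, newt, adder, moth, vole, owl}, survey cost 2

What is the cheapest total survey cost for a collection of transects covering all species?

L5, L7 cover every species at survey cost 12 + 2 = 14.
Any cover uses at least 2 transects; among all covering selections none totals below 14.

14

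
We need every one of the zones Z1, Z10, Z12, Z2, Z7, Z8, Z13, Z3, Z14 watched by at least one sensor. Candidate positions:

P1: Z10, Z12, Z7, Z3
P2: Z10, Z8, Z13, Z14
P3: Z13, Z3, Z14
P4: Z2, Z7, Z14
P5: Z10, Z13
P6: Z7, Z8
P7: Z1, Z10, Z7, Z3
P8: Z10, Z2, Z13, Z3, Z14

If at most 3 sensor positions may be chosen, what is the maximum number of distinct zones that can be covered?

Choosing P1, P2, P4 covers {Z10, Z12, Z2, Z7, Z8, Z13, Z3, Z14} — 8 zones.
No choice of 3 sensor positions does better; here Z1 is left uncovered.

8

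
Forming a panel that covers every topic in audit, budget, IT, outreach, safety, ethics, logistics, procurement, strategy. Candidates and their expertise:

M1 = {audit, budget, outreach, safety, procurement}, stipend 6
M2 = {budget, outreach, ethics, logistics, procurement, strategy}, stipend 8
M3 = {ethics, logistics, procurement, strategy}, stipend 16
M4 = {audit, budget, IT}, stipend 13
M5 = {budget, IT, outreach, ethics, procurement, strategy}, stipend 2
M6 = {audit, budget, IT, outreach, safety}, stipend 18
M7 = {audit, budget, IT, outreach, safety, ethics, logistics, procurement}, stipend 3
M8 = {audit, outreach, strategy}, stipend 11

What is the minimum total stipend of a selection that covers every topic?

5

M5, M7 cover every topic at stipend 2 + 3 = 5.
Any cover uses at least 2 members; among all covering selections none totals below 5.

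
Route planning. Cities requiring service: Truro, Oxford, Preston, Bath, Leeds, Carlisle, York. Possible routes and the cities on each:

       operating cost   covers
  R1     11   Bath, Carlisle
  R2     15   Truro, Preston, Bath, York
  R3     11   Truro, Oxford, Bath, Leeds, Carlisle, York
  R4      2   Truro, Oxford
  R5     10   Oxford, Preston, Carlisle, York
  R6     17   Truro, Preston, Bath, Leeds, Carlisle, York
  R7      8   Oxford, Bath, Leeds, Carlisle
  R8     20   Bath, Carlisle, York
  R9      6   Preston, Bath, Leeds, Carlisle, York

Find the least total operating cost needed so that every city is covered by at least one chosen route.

R4, R9 cover every city at operating cost 2 + 6 = 8.
Any cover uses at least 2 routes; among all covering selections none totals below 8.

8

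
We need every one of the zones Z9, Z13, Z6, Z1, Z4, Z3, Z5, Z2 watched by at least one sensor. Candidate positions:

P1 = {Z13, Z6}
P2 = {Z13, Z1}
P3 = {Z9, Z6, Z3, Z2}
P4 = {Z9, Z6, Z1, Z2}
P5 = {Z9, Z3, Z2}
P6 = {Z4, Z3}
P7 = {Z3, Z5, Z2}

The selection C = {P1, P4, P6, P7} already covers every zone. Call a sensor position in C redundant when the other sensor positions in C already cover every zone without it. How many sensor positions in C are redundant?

Drop P1: Z13 uncovered — not redundant.
Drop P4: Z9, Z1 uncovered — not redundant.
Drop P6: Z4 uncovered — not redundant.
Drop P7: Z5 uncovered — not redundant.
None of the sensor positions in C is redundant.

0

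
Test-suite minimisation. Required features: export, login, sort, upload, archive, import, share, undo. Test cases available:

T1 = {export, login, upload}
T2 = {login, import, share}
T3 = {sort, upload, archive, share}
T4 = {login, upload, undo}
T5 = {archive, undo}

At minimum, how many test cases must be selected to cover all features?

T1, T2, T3, T4 together cover {export, login, sort, upload, archive, import, share, undo} — every feature.
No 3 of the 5 test cases cover everything (all 10 triples fall short), so 4 is minimum.

4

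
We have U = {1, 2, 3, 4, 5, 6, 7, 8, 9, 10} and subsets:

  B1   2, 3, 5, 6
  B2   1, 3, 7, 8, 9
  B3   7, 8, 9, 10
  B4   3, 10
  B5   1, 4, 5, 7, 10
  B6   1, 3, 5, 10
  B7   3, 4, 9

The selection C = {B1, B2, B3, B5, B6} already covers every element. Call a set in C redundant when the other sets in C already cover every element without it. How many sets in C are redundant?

3

Drop B1: 2, 6 uncovered — not redundant.
Drop B2: the rest still cover every element — redundant.
Drop B3: the rest still cover every element — redundant.
Drop B5: 4 uncovered — not redundant.
Drop B6: the rest still cover every element — redundant.
3 redundant: B2, B3, B6.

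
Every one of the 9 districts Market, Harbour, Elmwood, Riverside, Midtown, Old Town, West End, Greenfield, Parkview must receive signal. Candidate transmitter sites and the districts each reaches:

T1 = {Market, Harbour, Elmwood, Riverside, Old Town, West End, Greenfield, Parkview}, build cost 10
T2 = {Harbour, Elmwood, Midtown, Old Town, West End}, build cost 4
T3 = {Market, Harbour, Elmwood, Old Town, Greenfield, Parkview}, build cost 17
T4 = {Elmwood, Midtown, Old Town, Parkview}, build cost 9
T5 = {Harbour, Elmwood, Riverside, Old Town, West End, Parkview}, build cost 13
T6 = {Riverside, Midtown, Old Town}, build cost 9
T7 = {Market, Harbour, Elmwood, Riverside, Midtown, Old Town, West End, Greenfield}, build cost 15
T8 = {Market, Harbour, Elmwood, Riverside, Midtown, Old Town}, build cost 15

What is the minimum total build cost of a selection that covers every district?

14

T1, T2 cover every district at build cost 10 + 4 = 14.
Any cover uses at least 2 transmitter sites; among all covering selections none totals below 14.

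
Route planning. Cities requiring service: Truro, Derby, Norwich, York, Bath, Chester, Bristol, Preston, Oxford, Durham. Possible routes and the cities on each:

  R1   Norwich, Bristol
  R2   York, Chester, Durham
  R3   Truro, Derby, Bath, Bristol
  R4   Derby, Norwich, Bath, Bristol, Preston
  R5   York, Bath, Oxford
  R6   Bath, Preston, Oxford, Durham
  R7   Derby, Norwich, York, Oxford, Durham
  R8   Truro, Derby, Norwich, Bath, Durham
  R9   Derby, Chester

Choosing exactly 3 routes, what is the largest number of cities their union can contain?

Choosing R2, R3, R4 covers {Truro, Derby, Norwich, York, Bath, Chester, Bristol, Preston, Durham} — 9 cities.
No choice of 3 routes does better; here Oxford is left uncovered.

9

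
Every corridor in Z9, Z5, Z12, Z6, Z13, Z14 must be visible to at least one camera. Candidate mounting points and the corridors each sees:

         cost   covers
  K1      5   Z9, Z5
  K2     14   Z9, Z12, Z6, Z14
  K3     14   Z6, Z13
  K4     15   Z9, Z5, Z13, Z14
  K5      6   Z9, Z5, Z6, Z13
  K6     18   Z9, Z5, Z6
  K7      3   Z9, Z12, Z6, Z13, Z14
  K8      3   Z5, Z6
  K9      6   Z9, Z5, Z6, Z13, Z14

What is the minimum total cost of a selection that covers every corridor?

6

K7, K8 cover every corridor at cost 3 + 3 = 6.
Any cover uses at least 2 camera mounts; among all covering selections none totals below 6.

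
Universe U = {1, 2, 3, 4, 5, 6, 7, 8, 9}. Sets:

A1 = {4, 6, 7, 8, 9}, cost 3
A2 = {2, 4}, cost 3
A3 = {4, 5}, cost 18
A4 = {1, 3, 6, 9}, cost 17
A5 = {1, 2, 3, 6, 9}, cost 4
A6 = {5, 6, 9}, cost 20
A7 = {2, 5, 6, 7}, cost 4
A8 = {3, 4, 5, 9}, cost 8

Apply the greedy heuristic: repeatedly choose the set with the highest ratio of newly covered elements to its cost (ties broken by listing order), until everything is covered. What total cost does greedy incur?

Pick 1: A1 adds 5 new (4, 6, 7, 8, 9) at cost 3 (ratio 5/3).
Pick 2: A5 adds 3 new (1, 2, 3) at cost 4 (ratio 3/4).
Pick 3: A7 adds 1 new (5) at cost 4 (ratio 1/4).
Greedy total cost: 3 + 4 + 4 = 11.

11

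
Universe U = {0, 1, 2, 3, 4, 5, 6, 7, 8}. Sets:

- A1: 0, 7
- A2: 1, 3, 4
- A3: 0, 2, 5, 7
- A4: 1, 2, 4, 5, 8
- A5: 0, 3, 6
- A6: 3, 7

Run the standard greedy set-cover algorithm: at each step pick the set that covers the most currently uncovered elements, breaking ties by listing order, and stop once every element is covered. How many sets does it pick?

Pick 1: A4 covers 5 new elements (1, 2, 4, 5, 8).
Pick 2: A5 covers 3 new elements (0, 3, 6).
Pick 3: A1 covers 1 new elements (7).
Greedy uses 3 sets.

3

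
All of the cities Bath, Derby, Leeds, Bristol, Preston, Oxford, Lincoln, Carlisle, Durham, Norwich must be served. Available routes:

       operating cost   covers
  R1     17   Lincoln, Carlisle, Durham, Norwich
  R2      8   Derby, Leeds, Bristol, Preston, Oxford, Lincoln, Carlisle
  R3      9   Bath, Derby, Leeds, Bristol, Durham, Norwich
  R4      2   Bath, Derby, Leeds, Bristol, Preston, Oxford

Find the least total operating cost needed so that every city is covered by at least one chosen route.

17

R2, R3 cover every city at operating cost 8 + 9 = 17.
Any cover uses at least 2 routes; among all covering selections none totals below 17.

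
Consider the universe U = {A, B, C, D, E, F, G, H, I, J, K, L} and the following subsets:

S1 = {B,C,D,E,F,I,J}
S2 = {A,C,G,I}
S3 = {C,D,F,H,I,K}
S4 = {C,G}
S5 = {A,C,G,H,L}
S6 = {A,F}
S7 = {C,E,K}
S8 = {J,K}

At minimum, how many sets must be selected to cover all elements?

3

S1, S3, S5 together cover {A, B, C, D, E, F, G, H, I, J, K, L} — every element.
No 2 of the 8 sets cover everything (all 28 pairs fall short), so 3 is minimum.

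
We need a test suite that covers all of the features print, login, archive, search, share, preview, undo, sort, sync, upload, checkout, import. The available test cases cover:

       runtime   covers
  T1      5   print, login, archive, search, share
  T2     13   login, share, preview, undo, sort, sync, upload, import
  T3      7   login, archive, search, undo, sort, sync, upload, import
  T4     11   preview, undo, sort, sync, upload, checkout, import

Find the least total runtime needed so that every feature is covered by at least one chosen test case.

16

T1, T4 cover every feature at runtime 5 + 11 = 16.
Any cover uses at least 2 test cases; among all covering selections none totals below 16.
Greedy by coverage-per-runtime would pick T3, T1, T4 for 23 — worse than the optimum 16.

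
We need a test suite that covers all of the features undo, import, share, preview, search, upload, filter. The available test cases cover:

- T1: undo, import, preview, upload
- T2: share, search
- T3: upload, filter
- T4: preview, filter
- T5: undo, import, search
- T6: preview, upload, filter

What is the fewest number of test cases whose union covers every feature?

T1, T2, T3 together cover {undo, import, share, preview, search, upload, filter} — every feature.
No 2 of the 6 test cases cover everything (all 15 pairs fall short), so 3 is minimum.

3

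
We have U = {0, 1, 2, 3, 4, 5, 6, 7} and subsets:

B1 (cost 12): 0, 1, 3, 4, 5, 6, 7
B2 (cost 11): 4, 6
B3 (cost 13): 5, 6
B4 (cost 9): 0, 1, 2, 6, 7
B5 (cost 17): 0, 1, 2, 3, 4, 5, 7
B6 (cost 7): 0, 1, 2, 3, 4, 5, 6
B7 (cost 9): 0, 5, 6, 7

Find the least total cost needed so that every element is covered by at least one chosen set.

B4, B6 cover every element at cost 9 + 7 = 16.
Any cover uses at least 2 sets; among all covering selections none totals below 16.

16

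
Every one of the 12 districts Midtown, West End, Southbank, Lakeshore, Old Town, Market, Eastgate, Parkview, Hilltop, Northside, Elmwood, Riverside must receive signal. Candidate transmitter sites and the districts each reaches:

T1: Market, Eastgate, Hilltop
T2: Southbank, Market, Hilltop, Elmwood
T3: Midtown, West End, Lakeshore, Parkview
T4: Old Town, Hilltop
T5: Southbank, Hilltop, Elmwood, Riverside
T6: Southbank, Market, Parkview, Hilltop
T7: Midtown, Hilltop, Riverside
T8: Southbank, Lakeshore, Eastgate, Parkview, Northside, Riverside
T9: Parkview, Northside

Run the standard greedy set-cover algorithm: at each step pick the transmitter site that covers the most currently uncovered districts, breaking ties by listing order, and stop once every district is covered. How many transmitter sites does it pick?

Pick 1: T8 covers 6 new districts (Southbank, Lakeshore, Eastgate, Parkview, Northside, Riverside).
Pick 2: T2 covers 3 new districts (Market, Hilltop, Elmwood).
Pick 3: T3 covers 2 new districts (Midtown, West End).
Pick 4: T4 covers 1 new districts (Old Town).
Greedy uses 4 transmitter sites.

4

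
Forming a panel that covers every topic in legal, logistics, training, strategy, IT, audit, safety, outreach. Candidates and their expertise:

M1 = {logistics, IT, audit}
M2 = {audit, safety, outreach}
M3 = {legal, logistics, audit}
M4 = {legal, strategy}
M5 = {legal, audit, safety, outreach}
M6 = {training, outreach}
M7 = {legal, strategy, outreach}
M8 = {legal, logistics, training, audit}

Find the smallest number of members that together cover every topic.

4

M1, M2, M4, M6 together cover {legal, logistics, training, strategy, IT, audit, safety, outreach} — every topic.
No 3 of the 8 members cover everything (all 56 triples fall short), so 4 is minimum.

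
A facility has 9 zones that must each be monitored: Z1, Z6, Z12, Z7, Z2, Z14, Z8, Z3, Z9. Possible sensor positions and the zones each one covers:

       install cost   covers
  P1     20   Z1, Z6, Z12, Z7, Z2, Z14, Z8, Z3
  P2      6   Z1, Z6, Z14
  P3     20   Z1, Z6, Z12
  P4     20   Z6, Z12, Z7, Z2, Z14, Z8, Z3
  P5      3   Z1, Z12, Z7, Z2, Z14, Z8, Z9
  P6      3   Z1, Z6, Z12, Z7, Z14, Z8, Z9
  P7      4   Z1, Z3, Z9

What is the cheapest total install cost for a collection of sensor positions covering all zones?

10

P5, P6, P7 cover every zone at install cost 3 + 3 + 4 = 10.
Any cover uses at least 2 sensor positions; among all covering selections none totals below 10.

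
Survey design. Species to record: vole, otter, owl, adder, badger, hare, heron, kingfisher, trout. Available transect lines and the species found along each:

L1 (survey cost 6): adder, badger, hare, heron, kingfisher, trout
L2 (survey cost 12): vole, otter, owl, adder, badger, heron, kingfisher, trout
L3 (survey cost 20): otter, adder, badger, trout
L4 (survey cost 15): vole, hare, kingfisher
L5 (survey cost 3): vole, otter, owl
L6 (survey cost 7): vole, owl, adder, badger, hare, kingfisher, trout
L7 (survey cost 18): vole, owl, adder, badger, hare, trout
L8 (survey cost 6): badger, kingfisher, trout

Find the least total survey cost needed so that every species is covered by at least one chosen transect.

L1, L5 cover every species at survey cost 6 + 3 = 9.
Any cover uses at least 2 transects; among all covering selections none totals below 9.

9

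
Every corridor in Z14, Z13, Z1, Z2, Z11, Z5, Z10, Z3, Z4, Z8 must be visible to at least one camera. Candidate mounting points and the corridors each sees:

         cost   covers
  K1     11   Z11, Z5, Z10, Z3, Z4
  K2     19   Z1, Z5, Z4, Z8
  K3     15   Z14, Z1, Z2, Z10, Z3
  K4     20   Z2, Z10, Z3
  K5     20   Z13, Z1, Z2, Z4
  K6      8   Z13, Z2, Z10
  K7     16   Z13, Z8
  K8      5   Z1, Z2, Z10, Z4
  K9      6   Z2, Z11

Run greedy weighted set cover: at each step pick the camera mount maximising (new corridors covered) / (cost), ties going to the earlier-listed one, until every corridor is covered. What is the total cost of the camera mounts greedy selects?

Pick 1: K8 adds 4 new (Z1, Z2, Z10, Z4) at cost 5 (ratio 4/5).
Pick 2: K1 adds 3 new (Z11, Z5, Z3) at cost 11 (ratio 3/11).
Pick 3: K6 adds 1 new (Z13) at cost 8 (ratio 1/8).
Pick 4: K3 adds 1 new (Z14) at cost 15 (ratio 1/15).
Pick 5: K7 adds 1 new (Z8) at cost 16 (ratio 1/16).
Greedy total cost: 5 + 11 + 8 + 15 + 16 = 55. (The true optimum is 42, so greedy overshoots here.)

55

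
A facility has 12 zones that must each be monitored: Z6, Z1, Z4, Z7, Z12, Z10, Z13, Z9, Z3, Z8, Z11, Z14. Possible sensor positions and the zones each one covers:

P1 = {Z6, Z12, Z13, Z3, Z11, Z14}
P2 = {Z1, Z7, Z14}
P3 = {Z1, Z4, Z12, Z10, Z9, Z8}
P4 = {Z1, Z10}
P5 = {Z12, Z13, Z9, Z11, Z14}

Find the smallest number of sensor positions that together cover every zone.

3

P1, P2, P3 together cover {Z6, Z1, Z4, Z7, Z12, Z10, Z13, Z9, Z3, Z8, Z11, Z14} — every zone.
No 2 of the 5 sensor positions cover everything (all 10 pairs fall short), so 3 is minimum.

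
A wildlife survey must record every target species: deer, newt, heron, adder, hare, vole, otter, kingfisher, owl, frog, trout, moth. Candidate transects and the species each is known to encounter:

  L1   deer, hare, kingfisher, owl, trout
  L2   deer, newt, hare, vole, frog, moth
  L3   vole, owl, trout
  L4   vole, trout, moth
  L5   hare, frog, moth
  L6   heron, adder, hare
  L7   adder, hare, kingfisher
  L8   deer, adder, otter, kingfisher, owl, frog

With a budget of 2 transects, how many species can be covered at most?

Choosing L2, L8 covers {deer, newt, adder, hare, vole, otter, kingfisher, owl, frog, moth} — 10 species.
No choice of 2 transects does better; here heron, trout are left uncovered.

10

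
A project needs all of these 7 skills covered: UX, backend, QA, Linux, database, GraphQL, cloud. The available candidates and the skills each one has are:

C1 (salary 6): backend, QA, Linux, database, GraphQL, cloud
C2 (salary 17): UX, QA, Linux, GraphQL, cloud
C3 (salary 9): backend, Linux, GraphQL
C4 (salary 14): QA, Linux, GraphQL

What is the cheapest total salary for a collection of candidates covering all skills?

C1, C2 cover every skill at salary 6 + 17 = 23.
Any cover uses at least 2 candidates; among all covering selections none totals below 23.

23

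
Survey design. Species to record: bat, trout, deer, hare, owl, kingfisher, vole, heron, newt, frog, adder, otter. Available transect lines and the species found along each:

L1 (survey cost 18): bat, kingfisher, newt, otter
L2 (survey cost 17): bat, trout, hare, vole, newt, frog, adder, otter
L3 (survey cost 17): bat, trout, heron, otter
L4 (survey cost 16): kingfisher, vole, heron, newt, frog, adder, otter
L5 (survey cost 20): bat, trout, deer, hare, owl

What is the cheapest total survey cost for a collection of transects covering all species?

36

L4, L5 cover every species at survey cost 16 + 20 = 36.
Any cover uses at least 2 transects; among all covering selections none totals below 36.
Greedy by coverage-per-survey cost would pick L2, L4, L5 for 53 — worse than the optimum 36.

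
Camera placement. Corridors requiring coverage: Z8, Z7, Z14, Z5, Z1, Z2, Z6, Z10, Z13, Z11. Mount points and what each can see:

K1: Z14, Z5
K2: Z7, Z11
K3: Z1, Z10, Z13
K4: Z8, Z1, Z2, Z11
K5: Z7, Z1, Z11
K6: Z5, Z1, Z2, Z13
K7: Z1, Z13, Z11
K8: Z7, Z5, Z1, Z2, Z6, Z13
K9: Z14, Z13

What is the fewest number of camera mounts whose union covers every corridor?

K1, K3, K4, K8 together cover {Z8, Z7, Z14, Z5, Z1, Z2, Z6, Z10, Z13, Z11} — every corridor.
No 3 of the 9 camera mounts cover everything (all 84 triples fall short), so 4 is minimum.

4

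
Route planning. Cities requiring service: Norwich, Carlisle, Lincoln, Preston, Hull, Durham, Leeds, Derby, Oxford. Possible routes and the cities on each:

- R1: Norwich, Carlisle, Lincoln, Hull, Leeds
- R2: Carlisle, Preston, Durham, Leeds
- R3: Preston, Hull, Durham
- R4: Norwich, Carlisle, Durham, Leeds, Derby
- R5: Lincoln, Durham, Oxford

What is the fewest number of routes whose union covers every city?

3

R3, R4, R5 together cover {Norwich, Carlisle, Lincoln, Preston, Hull, Durham, Leeds, Derby, Oxford} — every city.
No 2 of the 5 routes cover everything (all 10 pairs fall short), so 3 is minimum.
Greedy (largest uncovered first) would take R1, R2, R4, R5 — 4 routes — but 3 suffice.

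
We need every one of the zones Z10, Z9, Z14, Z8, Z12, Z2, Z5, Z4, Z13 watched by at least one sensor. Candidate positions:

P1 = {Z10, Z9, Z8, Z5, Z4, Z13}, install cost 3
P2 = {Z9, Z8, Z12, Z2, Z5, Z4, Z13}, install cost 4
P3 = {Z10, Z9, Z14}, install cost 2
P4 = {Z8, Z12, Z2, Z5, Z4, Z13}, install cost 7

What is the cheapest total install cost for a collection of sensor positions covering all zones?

P2, P3 cover every zone at install cost 4 + 2 = 6.
Any cover uses at least 2 sensor positions; among all covering selections none totals below 6.
Greedy by coverage-per-install cost would pick P1, P2, P3 for 9 — worse than the optimum 6.

6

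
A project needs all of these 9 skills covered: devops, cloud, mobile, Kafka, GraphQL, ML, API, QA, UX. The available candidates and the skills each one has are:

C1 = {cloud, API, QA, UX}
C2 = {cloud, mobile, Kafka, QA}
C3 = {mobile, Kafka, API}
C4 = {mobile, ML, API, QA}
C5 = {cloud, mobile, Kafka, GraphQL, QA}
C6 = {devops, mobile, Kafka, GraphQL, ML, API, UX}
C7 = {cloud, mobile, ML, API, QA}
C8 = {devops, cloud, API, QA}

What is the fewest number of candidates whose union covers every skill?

C1, C6 together cover {devops, cloud, mobile, Kafka, GraphQL, ML, API, QA, UX} — every skill.
No single candidate contains all 9 skills, so 2 is optimal.

2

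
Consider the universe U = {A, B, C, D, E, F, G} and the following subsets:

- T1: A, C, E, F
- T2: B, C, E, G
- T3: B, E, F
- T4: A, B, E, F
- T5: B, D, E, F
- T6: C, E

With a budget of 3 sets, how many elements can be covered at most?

7

Choosing T1, T2, T5 covers {A, B, C, D, E, F, G} — 7 elements.
That is all 7 elements.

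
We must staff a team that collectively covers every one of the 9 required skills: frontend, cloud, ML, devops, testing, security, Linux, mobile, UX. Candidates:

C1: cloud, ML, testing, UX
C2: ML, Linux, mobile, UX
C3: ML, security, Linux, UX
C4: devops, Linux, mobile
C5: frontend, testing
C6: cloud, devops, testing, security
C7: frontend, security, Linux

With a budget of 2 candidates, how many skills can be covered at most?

Choosing C2, C6 covers {cloud, ML, devops, testing, security, Linux, mobile, UX} — 8 skills.
No choice of 2 candidates does better; here frontend is left uncovered.

8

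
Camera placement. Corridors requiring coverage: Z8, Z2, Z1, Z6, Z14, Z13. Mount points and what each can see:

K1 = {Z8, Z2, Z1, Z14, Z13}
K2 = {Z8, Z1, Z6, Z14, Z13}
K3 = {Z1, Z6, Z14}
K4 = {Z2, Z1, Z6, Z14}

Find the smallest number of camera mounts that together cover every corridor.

2

K1, K2 together cover {Z8, Z2, Z1, Z6, Z14, Z13} — every corridor.
No single camera mount contains all 6 corridors, so 2 is optimal.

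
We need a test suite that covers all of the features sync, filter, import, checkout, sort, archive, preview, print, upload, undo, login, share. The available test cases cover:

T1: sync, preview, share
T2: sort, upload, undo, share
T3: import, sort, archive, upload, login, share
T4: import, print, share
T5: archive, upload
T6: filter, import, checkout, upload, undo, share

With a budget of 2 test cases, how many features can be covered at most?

9

Choosing T3, T6 covers {filter, import, checkout, sort, archive, upload, undo, login, share} — 9 features.
No choice of 2 test cases does better; here sync, preview, print are left uncovered.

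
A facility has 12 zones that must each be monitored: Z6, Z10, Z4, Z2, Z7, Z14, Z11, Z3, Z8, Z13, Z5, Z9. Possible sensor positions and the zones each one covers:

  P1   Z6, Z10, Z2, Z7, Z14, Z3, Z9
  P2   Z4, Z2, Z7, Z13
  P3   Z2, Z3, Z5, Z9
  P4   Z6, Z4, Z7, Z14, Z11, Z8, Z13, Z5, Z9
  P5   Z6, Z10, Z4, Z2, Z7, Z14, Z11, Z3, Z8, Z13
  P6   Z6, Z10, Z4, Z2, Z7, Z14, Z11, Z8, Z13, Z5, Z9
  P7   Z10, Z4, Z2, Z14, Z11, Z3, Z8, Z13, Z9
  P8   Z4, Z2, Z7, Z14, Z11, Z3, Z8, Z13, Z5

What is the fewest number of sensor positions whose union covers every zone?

P1, P4 together cover {Z6, Z10, Z4, Z2, Z7, Z14, Z11, Z3, Z8, Z13, Z5, Z9} — every zone.
No single sensor position contains all 12 zones, so 2 is optimal.

2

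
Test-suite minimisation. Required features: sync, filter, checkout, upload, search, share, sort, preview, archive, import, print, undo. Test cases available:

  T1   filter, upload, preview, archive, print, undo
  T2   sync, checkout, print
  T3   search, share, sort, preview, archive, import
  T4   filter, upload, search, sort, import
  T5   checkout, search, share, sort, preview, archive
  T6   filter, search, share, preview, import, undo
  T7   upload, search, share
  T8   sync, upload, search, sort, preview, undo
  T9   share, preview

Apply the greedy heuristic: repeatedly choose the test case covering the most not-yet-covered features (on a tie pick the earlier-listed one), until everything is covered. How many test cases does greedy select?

3

Pick 1: T1 covers 6 new features (filter, upload, preview, archive, print, undo).
Pick 2: T3 covers 4 new features (search, share, sort, import).
Pick 3: T2 covers 2 new features (sync, checkout).
Greedy uses 3 test cases.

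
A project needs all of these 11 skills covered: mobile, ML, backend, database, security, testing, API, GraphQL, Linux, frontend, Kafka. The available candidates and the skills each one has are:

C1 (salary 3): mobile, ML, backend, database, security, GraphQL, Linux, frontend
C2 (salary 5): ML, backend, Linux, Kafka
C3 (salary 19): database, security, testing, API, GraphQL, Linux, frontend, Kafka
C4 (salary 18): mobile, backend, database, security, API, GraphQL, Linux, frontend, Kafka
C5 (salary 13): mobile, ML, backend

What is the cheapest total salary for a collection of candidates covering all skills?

22

C1, C3 cover every skill at salary 3 + 19 = 22.
Any cover uses at least 2 candidates; among all covering selections none totals below 22.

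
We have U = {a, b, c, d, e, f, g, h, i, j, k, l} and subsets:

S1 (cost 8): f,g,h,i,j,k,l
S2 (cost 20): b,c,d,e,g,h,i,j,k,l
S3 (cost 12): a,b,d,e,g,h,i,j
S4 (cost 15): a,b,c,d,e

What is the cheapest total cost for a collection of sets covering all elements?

S1, S4 cover every element at cost 8 + 15 = 23.
Any cover uses at least 2 sets; among all covering selections none totals below 23.

23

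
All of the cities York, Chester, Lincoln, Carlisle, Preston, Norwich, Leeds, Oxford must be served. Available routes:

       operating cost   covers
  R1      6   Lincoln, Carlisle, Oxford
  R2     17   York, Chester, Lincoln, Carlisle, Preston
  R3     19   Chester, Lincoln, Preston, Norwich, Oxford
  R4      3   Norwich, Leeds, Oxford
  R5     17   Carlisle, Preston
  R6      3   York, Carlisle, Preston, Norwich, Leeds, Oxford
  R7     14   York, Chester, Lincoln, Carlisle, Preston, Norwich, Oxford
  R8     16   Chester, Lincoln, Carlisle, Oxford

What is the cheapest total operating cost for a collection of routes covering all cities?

R4, R7 cover every city at operating cost 3 + 14 = 17.
Any cover uses at least 2 routes; among all covering selections none totals below 17.
Greedy by coverage-per-operating cost would pick R6, R1, R7 for 23 — worse than the optimum 17.

17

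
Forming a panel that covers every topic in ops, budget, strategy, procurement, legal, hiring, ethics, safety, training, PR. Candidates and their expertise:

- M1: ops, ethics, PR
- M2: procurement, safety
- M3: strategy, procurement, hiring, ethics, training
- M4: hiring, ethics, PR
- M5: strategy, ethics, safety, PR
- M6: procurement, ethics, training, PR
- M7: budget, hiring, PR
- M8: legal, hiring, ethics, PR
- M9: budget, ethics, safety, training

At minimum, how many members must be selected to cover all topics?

4

M1, M3, M8, M9 together cover {ops, budget, strategy, procurement, legal, hiring, ethics, safety, training, PR} — every topic.
No 3 of the 9 members cover everything (all 84 triples fall short), so 4 is minimum.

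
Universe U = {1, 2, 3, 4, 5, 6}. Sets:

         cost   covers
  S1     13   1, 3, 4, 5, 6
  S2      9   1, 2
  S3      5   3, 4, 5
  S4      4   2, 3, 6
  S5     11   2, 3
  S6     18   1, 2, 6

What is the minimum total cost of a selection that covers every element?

S1, S4 cover every element at cost 13 + 4 = 17.
Any cover uses at least 2 sets; among all covering selections none totals below 17.

17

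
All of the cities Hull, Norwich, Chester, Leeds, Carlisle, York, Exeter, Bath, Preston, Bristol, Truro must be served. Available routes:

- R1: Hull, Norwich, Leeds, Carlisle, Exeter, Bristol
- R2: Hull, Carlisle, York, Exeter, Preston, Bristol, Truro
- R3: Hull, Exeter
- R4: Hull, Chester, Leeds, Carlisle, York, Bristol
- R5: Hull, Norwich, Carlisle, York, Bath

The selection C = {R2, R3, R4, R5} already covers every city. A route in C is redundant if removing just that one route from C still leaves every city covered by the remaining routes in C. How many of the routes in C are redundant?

Drop R2: Preston, Truro uncovered — not redundant.
Drop R3: the rest still cover every city — redundant.
Drop R4: Chester, Leeds uncovered — not redundant.
Drop R5: Norwich, Bath uncovered — not redundant.
1 redundant: R3.

1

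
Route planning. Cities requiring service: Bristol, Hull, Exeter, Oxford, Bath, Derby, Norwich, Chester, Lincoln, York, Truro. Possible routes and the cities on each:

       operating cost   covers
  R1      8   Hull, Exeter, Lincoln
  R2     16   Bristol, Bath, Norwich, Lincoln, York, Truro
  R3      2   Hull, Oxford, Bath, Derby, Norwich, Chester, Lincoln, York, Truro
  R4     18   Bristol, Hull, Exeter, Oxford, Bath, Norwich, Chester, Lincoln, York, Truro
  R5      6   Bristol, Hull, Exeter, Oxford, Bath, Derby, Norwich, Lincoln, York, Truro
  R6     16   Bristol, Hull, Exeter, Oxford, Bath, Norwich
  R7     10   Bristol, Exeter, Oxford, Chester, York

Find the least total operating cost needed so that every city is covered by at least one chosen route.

8

R3, R5 cover every city at operating cost 2 + 6 = 8.
Any cover uses at least 2 routes; among all covering selections none totals below 8.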